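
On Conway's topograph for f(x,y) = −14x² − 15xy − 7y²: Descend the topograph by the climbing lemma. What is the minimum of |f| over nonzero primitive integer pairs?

translate: b→-13 (≡15 mod 28), so (14,15,7)→(14,-13,6)
flip: (14,-13,6)→(6,13,14)
translate: b→1 (≡13 mod 12), so (6,13,14)→(6,1,7)
reduced (well bottom): (6,1,7) with a≤c, −a<b≤a
well minimum |f| = |-6| = 6 (negative-definite)

6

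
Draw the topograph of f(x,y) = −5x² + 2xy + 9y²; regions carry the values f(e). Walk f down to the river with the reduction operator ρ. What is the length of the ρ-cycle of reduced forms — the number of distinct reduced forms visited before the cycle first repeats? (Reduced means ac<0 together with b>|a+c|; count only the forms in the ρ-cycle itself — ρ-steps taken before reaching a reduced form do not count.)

D = 184, ⌊√D⌋ = 13
descent: ρ → (9,-2,-5)
descent: ρ → (-5,12,2)  [lands on river]
river: ρ → (2,12,-5)
river: ρ → (-5,8,6)
river: ρ → (6,4,-7)
river: ρ → (-7,10,3)
river: ρ → (3,8,-10)
river: ρ → (-10,12,1)
river: ρ → (1,12,-10)
river: ρ → (-10,8,3)
river: ρ → (3,10,-7)
river: ρ → (-7,4,6)
river: ρ → (6,8,-5)
ρ-cycle length = 12 (tail of 2 descent steps not counted)

12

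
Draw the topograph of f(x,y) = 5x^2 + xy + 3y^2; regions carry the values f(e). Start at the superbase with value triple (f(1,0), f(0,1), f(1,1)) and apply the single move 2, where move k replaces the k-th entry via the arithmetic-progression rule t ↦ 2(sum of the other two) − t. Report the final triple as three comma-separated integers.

start (5,3,9) = (f(1,0),f(0,1),f(1,1))
replace slot 2: 2·(5+9) − 3 = 25 → (5,25,9)

5,25,9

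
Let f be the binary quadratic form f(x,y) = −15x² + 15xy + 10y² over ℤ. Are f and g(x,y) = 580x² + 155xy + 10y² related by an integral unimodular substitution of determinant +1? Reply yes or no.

D₁ = 825, D₂ = 825
river cycle of f (length 4): (10, 25, -5), (-5, 25, 10), (10, 15, -15), (-15, 15, 10)
river cycle of g (length 4): (10, 25, -5), (-5, 25, 10), (10, 15, -15), (-15, 15, 10)
cycles coincide ⇒ equivalent

yes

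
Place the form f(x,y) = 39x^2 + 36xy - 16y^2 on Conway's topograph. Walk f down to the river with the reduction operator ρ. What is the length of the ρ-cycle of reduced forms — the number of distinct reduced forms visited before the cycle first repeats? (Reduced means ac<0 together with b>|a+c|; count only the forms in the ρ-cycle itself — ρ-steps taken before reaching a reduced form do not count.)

D = 3792, ⌊√D⌋ = 61
river: ρ → (-16,60,3)
river: ρ → (3,60,-16)
river: ρ → (-16,36,39)
river: ρ → (39,42,-13)
river: ρ → (-13,36,48)
river: ρ → (48,60,-1)
river: ρ → (-1,60,48)
river: ρ → (48,36,-13)
river: ρ → (-13,42,39)
river: ρ → (39,36,-16)
ρ-cycle length = 10 (tail of 0 descent steps not counted)

10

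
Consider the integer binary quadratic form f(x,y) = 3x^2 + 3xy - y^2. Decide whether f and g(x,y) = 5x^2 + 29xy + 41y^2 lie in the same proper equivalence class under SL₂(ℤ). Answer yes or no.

D₁ = 21, D₂ = 21
river cycle of f (length 2): (-1, 3, 3), (3, 3, -1)
river cycle of g (length 2): (-1, 3, 3), (3, 3, -1)
cycles coincide ⇒ equivalent

yes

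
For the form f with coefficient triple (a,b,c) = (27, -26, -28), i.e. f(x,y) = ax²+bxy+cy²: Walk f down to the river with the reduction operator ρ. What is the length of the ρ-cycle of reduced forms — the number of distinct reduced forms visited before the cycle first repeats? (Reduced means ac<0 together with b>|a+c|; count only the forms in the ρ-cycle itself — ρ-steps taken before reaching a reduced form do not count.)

D = 3700, ⌊√D⌋ = 60
descent: ρ → (-28,26,27)  [lands on river]
river: ρ → (27,28,-27)
river: ρ → (-27,26,28)
river: ρ → (28,30,-25)
river: ρ → (-25,20,33)
river: ρ → (33,46,-12)
river: ρ → (-12,50,25)
river: ρ → (25,50,-12)
river: ρ → (-12,46,33)
river: ρ → (33,20,-25)
river: ρ → (-25,30,28)
river: ρ → (28,26,-27)
river: ρ → (-27,28,27)
river: ρ → (27,26,-28)
river: ρ → (-28,30,25)
river: ρ → (25,20,-33)
river: ρ → (-33,46,12)
river: ρ → (12,50,-25)
river: ρ → (-25,50,12)
river: ρ → (12,46,-33)
river: ρ → (-33,20,25)
river: ρ → (25,30,-28)
ρ-cycle length = 22 (tail of 1 descent step not counted)

22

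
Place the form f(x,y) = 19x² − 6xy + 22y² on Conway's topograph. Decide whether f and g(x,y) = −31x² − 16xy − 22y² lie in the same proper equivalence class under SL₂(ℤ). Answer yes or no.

D₁ = -1636, D₂ = -2472
discriminants differ ⇒ not SL₂(ℤ)-equivalent

no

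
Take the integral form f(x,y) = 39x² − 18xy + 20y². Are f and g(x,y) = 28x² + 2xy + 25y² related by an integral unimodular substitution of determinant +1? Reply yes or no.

D₁ = -2796, D₂ = -2796
f: flip: (39,-18,20)→(20,18,39)
f: reduced (well bottom): (20,18,39) with a≤c, −a<b≤a
g: flip: (28,2,25)→(25,-2,28)
g: reduced (well bottom): (25,-2,28) with a≤c, −a<b≤a
reduced forms (20, 18, 39) vs (25, -2, 28) ⇒ inequivalent

no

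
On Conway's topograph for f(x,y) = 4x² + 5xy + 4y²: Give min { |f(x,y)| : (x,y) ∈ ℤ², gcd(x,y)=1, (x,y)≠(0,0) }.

translate: b→-3 (≡5 mod 8), so (4,5,4)→(4,-3,3)
flip: (4,-3,3)→(3,3,4)
reduced (well bottom): (3,3,4) with a≤c, −a<b≤a
well minimum = a = 3

3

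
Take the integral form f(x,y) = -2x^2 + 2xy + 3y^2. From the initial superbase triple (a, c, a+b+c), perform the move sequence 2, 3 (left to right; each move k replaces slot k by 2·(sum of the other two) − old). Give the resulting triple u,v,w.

start (-2,3,3) = (f(1,0),f(0,1),f(1,1))
replace slot 2: 2·((-2)+3) − 3 = -1 → (-2,-1,3)
replace slot 3: 2·((-2)+(-1)) − 3 = -9 → (-2,-1,-9)

-2,-1,-9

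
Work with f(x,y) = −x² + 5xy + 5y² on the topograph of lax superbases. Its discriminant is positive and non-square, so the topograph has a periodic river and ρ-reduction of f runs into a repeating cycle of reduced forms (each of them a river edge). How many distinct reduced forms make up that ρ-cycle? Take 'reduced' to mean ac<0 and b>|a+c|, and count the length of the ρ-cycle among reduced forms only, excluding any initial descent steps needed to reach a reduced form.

D = 45, ⌊√D⌋ = 6
river: ρ → (5,5,-1)
river: ρ → (-1,5,5)
ρ-cycle length = 2 (tail of 0 descent steps not counted)

2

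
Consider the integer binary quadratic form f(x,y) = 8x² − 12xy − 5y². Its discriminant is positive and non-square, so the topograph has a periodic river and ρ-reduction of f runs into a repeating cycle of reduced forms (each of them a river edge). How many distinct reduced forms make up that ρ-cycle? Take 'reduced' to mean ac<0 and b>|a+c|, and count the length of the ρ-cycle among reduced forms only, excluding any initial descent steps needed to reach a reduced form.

D = 304, ⌊√D⌋ = 17
descent: ρ → (-5,12,8)  [lands on river]
river: ρ → (8,4,-9)
river: ρ → (-9,14,3)
river: ρ → (3,16,-4)
river: ρ → (-4,16,3)
river: ρ → (3,14,-9)
river: ρ → (-9,4,8)
river: ρ → (8,12,-5)
river: ρ → (-5,8,12)
river: ρ → (12,16,-1)
river: ρ → (-1,16,12)
river: ρ → (12,8,-5)
ρ-cycle length = 12 (tail of 1 descent step not counted)

12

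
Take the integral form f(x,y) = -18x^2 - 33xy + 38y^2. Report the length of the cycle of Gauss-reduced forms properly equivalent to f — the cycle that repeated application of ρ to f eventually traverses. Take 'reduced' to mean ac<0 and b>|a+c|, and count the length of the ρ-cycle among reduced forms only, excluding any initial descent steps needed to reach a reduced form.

D = 3825, ⌊√D⌋ = 61
descent: ρ → (38,33,-18)  [lands on river]
river: ρ → (-18,39,32)
river: ρ → (32,25,-25)
river: ρ → (-25,25,32)
river: ρ → (32,39,-18)
river: ρ → (-18,33,38)
river: ρ → (38,43,-13)
river: ρ → (-13,61,2)
river: ρ → (2,59,-43)
river: ρ → (-43,27,18)
river: ρ → (18,45,-25)
river: ρ → (-25,55,8)
river: ρ → (8,57,-18)
river: ρ → (-18,51,17)
river: ρ → (17,51,-18)
river: ρ → (-18,57,8)
river: ρ → (8,55,-25)
river: ρ → (-25,45,18)
river: ρ → (18,27,-43)
river: ρ → (-43,59,2)
river: ρ → (2,61,-13)
river: ρ → (-13,43,38)
ρ-cycle length = 22 (tail of 1 descent step not counted)

22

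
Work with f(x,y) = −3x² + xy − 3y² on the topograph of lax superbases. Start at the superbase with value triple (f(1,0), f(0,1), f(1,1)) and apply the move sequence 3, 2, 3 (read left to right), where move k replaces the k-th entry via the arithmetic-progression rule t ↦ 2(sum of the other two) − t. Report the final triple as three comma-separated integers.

start (-3,-3,-5) = (f(1,0),f(0,1),f(1,1))
replace slot 3: 2·((-3)+(-3)) − (-5) = -7 → (-3,-3,-7)
replace slot 2: 2·((-3)+(-7)) − (-3) = -17 → (-3,-17,-7)
replace slot 3: 2·((-3)+(-17)) − (-7) = -33 → (-3,-17,-33)

-3,-17,-33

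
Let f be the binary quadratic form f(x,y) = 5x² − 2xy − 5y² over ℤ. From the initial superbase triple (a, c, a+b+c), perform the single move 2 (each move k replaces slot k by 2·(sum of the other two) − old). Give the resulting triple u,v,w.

start (5,-5,-2) = (f(1,0),f(0,1),f(1,1))
replace slot 2: 2·(5+(-2)) − (-5) = 11 → (5,11,-2)

5,11,-2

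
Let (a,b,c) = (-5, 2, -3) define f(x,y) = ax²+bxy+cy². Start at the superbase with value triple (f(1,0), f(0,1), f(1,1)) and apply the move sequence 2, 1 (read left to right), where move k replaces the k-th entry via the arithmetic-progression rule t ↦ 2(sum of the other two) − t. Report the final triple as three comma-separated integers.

start (-5,-3,-6) = (f(1,0),f(0,1),f(1,1))
replace slot 2: 2·((-5)+(-6)) − (-3) = -19 → (-5,-19,-6)
replace slot 1: 2·((-19)+(-6)) − (-5) = -45 → (-45,-19,-6)

-45,-19,-6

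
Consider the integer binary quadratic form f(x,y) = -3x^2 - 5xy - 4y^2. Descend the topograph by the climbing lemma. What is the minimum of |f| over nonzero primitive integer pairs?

translate: b→-1 (≡5 mod 6), so (3,5,4)→(3,-1,2)
flip: (3,-1,2)→(2,1,3)
reduced (well bottom): (2,1,3) with a≤c, −a<b≤a
well minimum |f| = |-2| = 2 (negative-definite)

2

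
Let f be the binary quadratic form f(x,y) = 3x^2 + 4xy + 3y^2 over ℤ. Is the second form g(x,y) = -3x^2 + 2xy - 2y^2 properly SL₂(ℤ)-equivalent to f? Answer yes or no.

D₁ = -20, D₂ = -20
f: translate: b→-2 (≡4 mod 6), so (3,4,3)→(3,-2,2)
f: flip: (3,-2,2)→(2,2,3)
f: reduced (well bottom): (2,2,3) with a≤c, −a<b≤a
g is negative-definite; reduce −g:
−g: flip: (3,-2,2)→(2,2,3)
−g: reduced (well bottom): (2,2,3) with a≤c, −a<b≤a
flip sign back: reduced form of g is (-2,-2,-3)
reduced forms (2, 2, 3) vs (-2, -2, -3) ⇒ inequivalent

no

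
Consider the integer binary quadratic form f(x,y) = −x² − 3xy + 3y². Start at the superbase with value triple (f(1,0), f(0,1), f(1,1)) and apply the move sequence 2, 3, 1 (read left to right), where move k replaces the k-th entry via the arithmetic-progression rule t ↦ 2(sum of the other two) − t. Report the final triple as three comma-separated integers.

start (-1,3,-1) = (f(1,0),f(0,1),f(1,1))
replace slot 2: 2·((-1)+(-1)) − 3 = -7 → (-1,-7,-1)
replace slot 3: 2·((-1)+(-7)) − (-1) = -15 → (-1,-7,-15)
replace slot 1: 2·((-7)+(-15)) − (-1) = -43 → (-43,-7,-15)

-43,-7,-15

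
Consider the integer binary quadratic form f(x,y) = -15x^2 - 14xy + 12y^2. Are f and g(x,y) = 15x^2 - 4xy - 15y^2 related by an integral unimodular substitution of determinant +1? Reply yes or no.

D₁ = 916, D₂ = 916
river cycle of f (length 18): (12, 14, -15), (-15, 16, 11), (11, 28, -3), (-3, 26, 20), (20, 14, -9), (-9, 22, 12), (12, 26, -5), (-5, 24, 17), (17, 10, -12), (-12, 14, 15), … (8 more)
river cycle of g (length 10): (-15, 4, 15), (15, 26, -4), (-4, 30, 1), (1, 30, -4), (-4, 26, 15), (15, 4, -15), (-15, 26, 4), (4, 30, -1), (-1, 30, 4), (4, 26, -15)
cycles differ ⇒ inequivalent

no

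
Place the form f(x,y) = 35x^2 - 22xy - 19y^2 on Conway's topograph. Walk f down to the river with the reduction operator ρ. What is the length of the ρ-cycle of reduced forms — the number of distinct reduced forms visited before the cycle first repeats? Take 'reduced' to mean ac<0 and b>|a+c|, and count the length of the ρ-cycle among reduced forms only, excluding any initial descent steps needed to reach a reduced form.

D = 3144, ⌊√D⌋ = 56
descent: ρ → (-19,22,35)  [lands on river]
river: ρ → (35,48,-6)
river: ρ → (-6,48,35)
river: ρ → (35,22,-19)
river: ρ → (-19,54,3)
river: ρ → (3,54,-19)
ρ-cycle length = 6 (tail of 1 descent step not counted)

6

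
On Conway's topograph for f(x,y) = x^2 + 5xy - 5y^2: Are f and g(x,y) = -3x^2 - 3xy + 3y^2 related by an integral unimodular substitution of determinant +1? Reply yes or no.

D₁ = 45, D₂ = 45
river cycle of f (length 2): (-5, 5, 1), (1, 5, -5)
river cycle of g (length 2): (3, 3, -3), (-3, 3, 3)
cycles differ ⇒ inequivalent

no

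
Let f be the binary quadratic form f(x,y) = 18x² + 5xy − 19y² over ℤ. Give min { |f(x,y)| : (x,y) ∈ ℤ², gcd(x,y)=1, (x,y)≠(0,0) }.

river: ρ → (-19,33,4)
river: ρ → (4,31,-27)
river: ρ → (-27,23,8)
river: ρ → (8,25,-24)
river: ρ → (-24,23,9)
river: ρ → (9,31,-12)
river: ρ → (-12,17,23)
river: ρ → (23,29,-6)
river: ρ → (-6,31,18)
river: ρ → (18,5,-19)
closes: descent 0, river 10
min |a| on river = 4

4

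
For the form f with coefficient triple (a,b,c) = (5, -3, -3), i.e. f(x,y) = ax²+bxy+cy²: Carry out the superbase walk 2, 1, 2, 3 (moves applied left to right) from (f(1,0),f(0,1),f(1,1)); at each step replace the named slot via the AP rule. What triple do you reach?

start (5,-3,-1) = (f(1,0),f(0,1),f(1,1))
replace slot 2: 2·(5+(-1)) − (-3) = 11 → (5,11,-1)
replace slot 1: 2·(11+(-1)) − 5 = 15 → (15,11,-1)
replace slot 2: 2·(15+(-1)) − 11 = 17 → (15,17,-1)
replace slot 3: 2·(15+17) − (-1) = 65 → (15,17,65)

15,17,65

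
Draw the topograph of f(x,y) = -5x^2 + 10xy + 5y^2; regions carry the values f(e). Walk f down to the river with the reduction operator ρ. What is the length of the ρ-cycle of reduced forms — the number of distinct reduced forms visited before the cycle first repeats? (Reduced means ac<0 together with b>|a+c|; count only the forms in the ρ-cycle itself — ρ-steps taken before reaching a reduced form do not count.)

D = 200, ⌊√D⌋ = 14
river: ρ → (5,10,-5)
river: ρ → (-5,10,5)
ρ-cycle length = 2 (tail of 0 descent steps not counted)

2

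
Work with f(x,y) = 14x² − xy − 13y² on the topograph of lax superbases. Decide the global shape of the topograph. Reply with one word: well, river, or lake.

D = b²−4ac = (-1)² − 4·14·(-13) = 729
D = 27² is a perfect square ⇒ form factors over ℤ ⇒ lakes

lake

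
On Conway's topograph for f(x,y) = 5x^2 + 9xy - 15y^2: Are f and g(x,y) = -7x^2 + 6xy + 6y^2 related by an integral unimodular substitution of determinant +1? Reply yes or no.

D₁ = 381, D₂ = 204
discriminants differ ⇒ not SL₂(ℤ)-equivalent

no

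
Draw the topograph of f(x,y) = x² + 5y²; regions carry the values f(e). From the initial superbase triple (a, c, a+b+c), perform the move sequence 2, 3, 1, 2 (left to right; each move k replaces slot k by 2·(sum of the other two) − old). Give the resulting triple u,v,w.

start (1,5,6) = (f(1,0),f(0,1),f(1,1))
replace slot 2: 2·(1+6) − 5 = 9 → (1,9,6)
replace slot 3: 2·(1+9) − 6 = 14 → (1,9,14)
replace slot 1: 2·(9+14) − 1 = 45 → (45,9,14)
replace slot 2: 2·(45+14) − 9 = 109 → (45,109,14)

45,109,14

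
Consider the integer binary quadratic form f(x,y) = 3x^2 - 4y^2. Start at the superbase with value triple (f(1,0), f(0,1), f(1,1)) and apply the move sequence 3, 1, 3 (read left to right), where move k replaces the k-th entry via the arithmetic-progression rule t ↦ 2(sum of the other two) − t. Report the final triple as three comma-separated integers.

start (3,-4,-1) = (f(1,0),f(0,1),f(1,1))
replace slot 3: 2·(3+(-4)) − (-1) = -1 → (3,-4,-1)
replace slot 1: 2·((-4)+(-1)) − 3 = -13 → (-13,-4,-1)
replace slot 3: 2·((-13)+(-4)) − (-1) = -33 → (-13,-4,-33)

-13,-4,-33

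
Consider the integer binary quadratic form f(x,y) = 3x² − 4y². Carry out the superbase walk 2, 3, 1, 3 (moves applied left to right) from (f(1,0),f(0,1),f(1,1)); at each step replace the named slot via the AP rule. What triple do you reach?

start (3,-4,-1) = (f(1,0),f(0,1),f(1,1))
replace slot 2: 2·(3+(-1)) − (-4) = 8 → (3,8,-1)
replace slot 3: 2·(3+8) − (-1) = 23 → (3,8,23)
replace slot 1: 2·(8+23) − 3 = 59 → (59,8,23)
replace slot 3: 2·(59+8) − 23 = 111 → (59,8,111)

59,8,111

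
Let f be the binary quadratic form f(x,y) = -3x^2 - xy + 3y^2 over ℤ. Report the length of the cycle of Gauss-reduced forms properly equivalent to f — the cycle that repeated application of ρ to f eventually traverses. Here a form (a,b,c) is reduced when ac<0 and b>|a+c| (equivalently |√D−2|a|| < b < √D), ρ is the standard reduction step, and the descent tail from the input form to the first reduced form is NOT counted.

D = 37, ⌊√D⌋ = 6
descent: ρ → (3,1,-3)  [lands on river]
river: ρ → (-3,5,1)
river: ρ → (1,5,-3)
river: ρ → (-3,1,3)
river: ρ → (3,5,-1)
river: ρ → (-1,5,3)
ρ-cycle length = 6 (tail of 1 descent step not counted)

6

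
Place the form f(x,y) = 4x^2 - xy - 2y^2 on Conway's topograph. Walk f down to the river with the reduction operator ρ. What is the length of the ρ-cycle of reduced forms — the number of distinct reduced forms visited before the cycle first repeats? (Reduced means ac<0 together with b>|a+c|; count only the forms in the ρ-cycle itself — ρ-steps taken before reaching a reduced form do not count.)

D = 33, ⌊√D⌋ = 5
descent: ρ → (-2,5,1)  [lands on river]
river: ρ → (1,5,-2)
river: ρ → (-2,3,3)
river: ρ → (3,3,-2)
ρ-cycle length = 4 (tail of 1 descent step not counted)

4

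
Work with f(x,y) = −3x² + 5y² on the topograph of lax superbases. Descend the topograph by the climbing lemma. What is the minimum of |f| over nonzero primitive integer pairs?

descent: ρ → (5,0,-3)
descent: ρ → (-3,6,2)  [lands on river]
river: ρ → (2,6,-3)
closes: descent 2, river 2
min |a| on river = 2

2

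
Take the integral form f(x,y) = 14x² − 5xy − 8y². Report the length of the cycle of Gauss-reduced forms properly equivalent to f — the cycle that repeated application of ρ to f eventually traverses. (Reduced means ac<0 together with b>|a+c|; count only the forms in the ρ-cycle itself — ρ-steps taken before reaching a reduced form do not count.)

D = 473, ⌊√D⌋ = 21
descent: ρ → (-8,21,1)  [lands on river]
river: ρ → (1,21,-8)
river: ρ → (-8,11,11)
river: ρ → (11,11,-8)
ρ-cycle length = 4 (tail of 1 descent step not counted)

4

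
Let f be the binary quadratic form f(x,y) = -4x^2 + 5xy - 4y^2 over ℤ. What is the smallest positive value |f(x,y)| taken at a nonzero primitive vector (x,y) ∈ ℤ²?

translate: b→3 (≡-5 mod 8), so (4,-5,4)→(4,3,3)
flip: (4,3,3)→(3,-3,4)
translate: b→3 (≡-3 mod 6), so (3,-3,4)→(3,3,4)
reduced (well bottom): (3,3,4) with a≤c, −a<b≤a
well minimum |f| = |-3| = 3 (negative-definite)

3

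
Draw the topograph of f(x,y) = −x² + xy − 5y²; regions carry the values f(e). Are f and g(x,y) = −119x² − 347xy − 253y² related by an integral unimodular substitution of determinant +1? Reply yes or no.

D₁ = -19, D₂ = -19
f is negative-definite; reduce −f:
−f: translate: b→1 (≡-1 mod 2), so (1,-1,5)→(1,1,5)
−f: reduced (well bottom): (1,1,5) with a≤c, −a<b≤a
flip sign back: reduced form of f is (-1,-1,-5)
g is negative-definite; reduce −g:
−g: translate: b→109 (≡347 mod 238), so (119,347,253)→(119,109,25)
−g: flip: (119,109,25)→(25,-109,119)
−g: translate: b→-9 (≡-109 mod 50), so (25,-109,119)→(25,-9,1)
−g: flip: (25,-9,1)→(1,9,25)
−g: translate: b→1 (≡9 mod 2), so (1,9,25)→(1,1,5)
−g: reduced (well bottom): (1,1,5) with a≤c, −a<b≤a
flip sign back: reduced form of g is (-1,-1,-5)
reduced forms (-1, -1, -5) vs (-1, -1, -5) ⇒ equivalent

yes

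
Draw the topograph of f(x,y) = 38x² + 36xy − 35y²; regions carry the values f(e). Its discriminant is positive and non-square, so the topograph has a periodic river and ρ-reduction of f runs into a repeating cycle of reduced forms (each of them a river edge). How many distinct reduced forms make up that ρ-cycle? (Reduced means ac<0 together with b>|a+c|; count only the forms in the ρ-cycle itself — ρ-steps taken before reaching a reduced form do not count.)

D = 6616, ⌊√D⌋ = 81
river: ρ → (-35,34,39)
river: ρ → (39,44,-30)
river: ρ → (-30,76,7)
river: ρ → (7,78,-19)
river: ρ → (-19,74,15)
river: ρ → (15,76,-14)
river: ρ → (-14,64,45)
river: ρ → (45,26,-33)
river: ρ → (-33,40,38)
river: ρ → (38,36,-35)
ρ-cycle length = 10 (tail of 0 descent steps not counted)

10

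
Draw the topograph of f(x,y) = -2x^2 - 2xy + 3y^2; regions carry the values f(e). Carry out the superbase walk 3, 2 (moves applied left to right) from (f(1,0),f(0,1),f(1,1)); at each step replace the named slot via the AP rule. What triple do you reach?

start (-2,3,-1) = (f(1,0),f(0,1),f(1,1))
replace slot 3: 2·((-2)+3) − (-1) = 3 → (-2,3,3)
replace slot 2: 2·((-2)+3) − 3 = -1 → (-2,-1,3)

-2,-1,3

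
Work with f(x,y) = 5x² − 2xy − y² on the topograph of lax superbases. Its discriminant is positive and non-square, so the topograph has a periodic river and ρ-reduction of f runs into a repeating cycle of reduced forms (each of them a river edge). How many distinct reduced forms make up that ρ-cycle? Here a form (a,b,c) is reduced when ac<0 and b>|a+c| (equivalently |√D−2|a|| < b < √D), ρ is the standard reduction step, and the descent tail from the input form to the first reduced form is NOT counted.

D = 24, ⌊√D⌋ = 4
descent: ρ → (-1,4,2)  [lands on river]
river: ρ → (2,4,-1)
ρ-cycle length = 2 (tail of 1 descent step not counted)

2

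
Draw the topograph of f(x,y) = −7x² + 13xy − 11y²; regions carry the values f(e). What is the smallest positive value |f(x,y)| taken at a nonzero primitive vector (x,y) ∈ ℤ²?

translate: b→1 (≡-13 mod 14), so (7,-13,11)→(7,1,5)
flip: (7,1,5)→(5,-1,7)
reduced (well bottom): (5,-1,7) with a≤c, −a<b≤a
well minimum |f| = |-5| = 5 (negative-definite)

5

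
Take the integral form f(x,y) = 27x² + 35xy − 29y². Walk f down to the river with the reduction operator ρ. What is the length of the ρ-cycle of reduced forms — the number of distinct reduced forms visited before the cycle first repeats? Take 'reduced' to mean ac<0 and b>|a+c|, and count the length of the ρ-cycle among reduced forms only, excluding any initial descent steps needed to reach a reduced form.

D = 4357, ⌊√D⌋ = 66
river: ρ → (-29,23,33)
river: ρ → (33,43,-19)
river: ρ → (-19,33,43)
river: ρ → (43,53,-9)
river: ρ → (-9,55,37)
river: ρ → (37,19,-27)
river: ρ → (-27,35,29)
river: ρ → (29,23,-33)
river: ρ → (-33,43,19)
river: ρ → (19,33,-43)
river: ρ → (-43,53,9)
river: ρ → (9,55,-37)
river: ρ → (-37,19,27)
river: ρ → (27,35,-29)
ρ-cycle length = 14 (tail of 0 descent steps not counted)

14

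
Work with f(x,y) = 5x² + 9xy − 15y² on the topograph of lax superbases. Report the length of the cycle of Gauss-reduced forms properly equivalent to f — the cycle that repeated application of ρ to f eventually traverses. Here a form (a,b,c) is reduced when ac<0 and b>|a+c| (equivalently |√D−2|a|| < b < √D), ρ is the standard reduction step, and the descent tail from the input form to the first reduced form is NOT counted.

D = 381, ⌊√D⌋ = 19
descent: ρ → (-15,-9,5)
descent: ρ → (5,19,-1)  [lands on river]
river: ρ → (-1,19,5)
river: ρ → (5,11,-13)
river: ρ → (-13,15,3)
river: ρ → (3,15,-13)
river: ρ → (-13,11,5)
ρ-cycle length = 6 (tail of 2 descent steps not counted)

6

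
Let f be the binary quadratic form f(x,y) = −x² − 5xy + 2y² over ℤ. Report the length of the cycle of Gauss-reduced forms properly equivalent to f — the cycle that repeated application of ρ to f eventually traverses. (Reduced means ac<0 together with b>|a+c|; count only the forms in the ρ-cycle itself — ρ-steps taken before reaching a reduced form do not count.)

D = 33, ⌊√D⌋ = 5
descent: ρ → (2,5,-1)  [lands on river]
river: ρ → (-1,5,2)
river: ρ → (2,3,-3)
river: ρ → (-3,3,2)
ρ-cycle length = 4 (tail of 1 descent step not counted)

4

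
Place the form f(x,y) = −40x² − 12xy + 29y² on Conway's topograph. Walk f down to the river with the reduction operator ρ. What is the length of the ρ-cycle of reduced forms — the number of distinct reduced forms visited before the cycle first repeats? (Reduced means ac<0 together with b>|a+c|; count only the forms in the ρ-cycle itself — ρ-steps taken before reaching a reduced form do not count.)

D = 4784, ⌊√D⌋ = 69
descent: ρ → (29,12,-40)  [lands on river]
river: ρ → (-40,68,1)
river: ρ → (1,68,-40)
river: ρ → (-40,12,29)
river: ρ → (29,46,-23)
river: ρ → (-23,46,29)
ρ-cycle length = 6 (tail of 1 descent step not counted)

6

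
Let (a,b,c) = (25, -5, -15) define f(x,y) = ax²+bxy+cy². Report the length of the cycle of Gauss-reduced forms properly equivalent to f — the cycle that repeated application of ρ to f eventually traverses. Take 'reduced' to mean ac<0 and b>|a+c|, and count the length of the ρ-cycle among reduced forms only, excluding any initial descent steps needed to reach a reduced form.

D = 1525, ⌊√D⌋ = 39
descent: ρ → (-15,35,5)  [lands on river]
river: ρ → (5,35,-15)
river: ρ → (-15,25,15)
river: ρ → (15,35,-5)
river: ρ → (-5,35,15)
river: ρ → (15,25,-15)
ρ-cycle length = 6 (tail of 1 descent step not counted)

6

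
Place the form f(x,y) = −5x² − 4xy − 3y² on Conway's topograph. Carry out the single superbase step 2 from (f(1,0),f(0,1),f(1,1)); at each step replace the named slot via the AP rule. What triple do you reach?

start (-5,-3,-12) = (f(1,0),f(0,1),f(1,1))
replace slot 2: 2·((-5)+(-12)) − (-3) = -31 → (-5,-31,-12)

-5,-31,-12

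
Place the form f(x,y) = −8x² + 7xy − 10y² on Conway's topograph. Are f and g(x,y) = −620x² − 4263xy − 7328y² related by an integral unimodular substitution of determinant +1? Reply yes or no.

D₁ = -271, D₂ = -271
f is negative-definite; reduce −f:
−f: reduced (well bottom): (8,-7,10) with a≤c, −a<b≤a
flip sign back: reduced form of f is (-8,7,-10)
g is negative-definite; reduce −g:
−g: translate: b→543 (≡4263 mod 1240), so (620,4263,7328)→(620,543,119)
−g: flip: (620,543,119)→(119,-543,620)
−g: translate: b→-67 (≡-543 mod 238), so (119,-543,620)→(119,-67,10)
−g: flip: (119,-67,10)→(10,67,119)
−g: translate: b→7 (≡67 mod 20), so (10,67,119)→(10,7,8)
−g: flip: (10,7,8)→(8,-7,10)
−g: reduced (well bottom): (8,-7,10) with a≤c, −a<b≤a
flip sign back: reduced form of g is (-8,7,-10)
reduced forms (-8, 7, -10) vs (-8, 7, -10) ⇒ equivalent

yes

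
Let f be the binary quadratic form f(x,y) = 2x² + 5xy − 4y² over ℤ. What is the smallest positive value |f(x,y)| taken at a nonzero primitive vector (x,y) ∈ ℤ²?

river: ρ → (-4,3,3)
river: ρ → (3,3,-4)
river: ρ → (-4,5,2)
river: ρ → (2,7,-1)
river: ρ → (-1,7,2)
river: ρ → (2,5,-4)
closes: descent 0, river 6
min |a| on river = 1

1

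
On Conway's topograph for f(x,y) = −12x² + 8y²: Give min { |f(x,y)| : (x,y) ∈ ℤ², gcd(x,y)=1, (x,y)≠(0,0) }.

descent: ρ → (8,16,-4)  [lands on river]
river: ρ → (-4,16,8)
closes: descent 1, river 2
min |a| on river = 4

4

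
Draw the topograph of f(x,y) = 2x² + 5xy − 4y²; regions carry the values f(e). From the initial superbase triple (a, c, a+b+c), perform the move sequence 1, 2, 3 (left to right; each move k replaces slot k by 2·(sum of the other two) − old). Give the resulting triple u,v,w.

start (2,-4,3) = (f(1,0),f(0,1),f(1,1))
replace slot 1: 2·((-4)+3) − 2 = -4 → (-4,-4,3)
replace slot 2: 2·((-4)+3) − (-4) = 2 → (-4,2,3)
replace slot 3: 2·((-4)+2) − 3 = -7 → (-4,2,-7)

-4,2,-7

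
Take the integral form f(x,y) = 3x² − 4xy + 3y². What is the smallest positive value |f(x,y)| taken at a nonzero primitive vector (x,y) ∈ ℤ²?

translate: b→2 (≡-4 mod 6), so (3,-4,3)→(3,2,2)
flip: (3,2,2)→(2,-2,3)
translate: b→2 (≡-2 mod 4), so (2,-2,3)→(2,2,3)
reduced (well bottom): (2,2,3) with a≤c, −a<b≤a
well minimum = a = 2

2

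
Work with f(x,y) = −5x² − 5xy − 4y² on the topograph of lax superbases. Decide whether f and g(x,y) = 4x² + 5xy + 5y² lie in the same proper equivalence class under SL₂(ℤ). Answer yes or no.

D₁ = -55, D₂ = -55
f is negative-definite; reduce −f:
−f: flip: (5,5,4)→(4,-5,5)
−f: translate: b→3 (≡-5 mod 8), so (4,-5,5)→(4,3,4)
−f: reduced (well bottom): (4,3,4) with a≤c, −a<b≤a
flip sign back: reduced form of f is (-4,-3,-4)
g: translate: b→-3 (≡5 mod 8), so (4,5,5)→(4,-3,4)
g: flip: (4,-3,4)→(4,3,4)
g: reduced (well bottom): (4,3,4) with a≤c, −a<b≤a
reduced forms (-4, -3, -4) vs (4, 3, 4) ⇒ inequivalent

no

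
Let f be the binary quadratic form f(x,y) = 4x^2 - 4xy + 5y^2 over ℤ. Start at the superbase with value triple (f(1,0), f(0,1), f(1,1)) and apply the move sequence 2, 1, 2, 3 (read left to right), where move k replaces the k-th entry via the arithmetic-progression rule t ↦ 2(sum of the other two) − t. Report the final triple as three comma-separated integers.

start (4,5,5) = (f(1,0),f(0,1),f(1,1))
replace slot 2: 2·(4+5) − 5 = 13 → (4,13,5)
replace slot 1: 2·(13+5) − 4 = 32 → (32,13,5)
replace slot 2: 2·(32+5) − 13 = 61 → (32,61,5)
replace slot 3: 2·(32+61) − 5 = 181 → (32,61,181)

32,61,181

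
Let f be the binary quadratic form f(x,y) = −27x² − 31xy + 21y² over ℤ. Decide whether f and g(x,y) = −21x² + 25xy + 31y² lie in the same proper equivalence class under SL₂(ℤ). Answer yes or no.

D₁ = 3229, D₂ = 3229
river cycle of f (length 22): (21, 31, -27), (-27, 23, 25), (25, 27, -25), (-25, 23, 27), (27, 31, -21), (-21, 53, 5), (5, 47, -51), (-51, 55, 1), (1, 55, -51), (-51, 47, 5), … (12 more)
river cycle of g (length 22): (31, 37, -15), (-15, 53, 7), (7, 45, -43), (-43, 41, 9), (9, 49, -23), (-23, 43, 15), (15, 47, -17), (-17, 55, 3), (3, 53, -35), (-35, 17, 21), … (12 more)
cycles differ ⇒ inequivalent

no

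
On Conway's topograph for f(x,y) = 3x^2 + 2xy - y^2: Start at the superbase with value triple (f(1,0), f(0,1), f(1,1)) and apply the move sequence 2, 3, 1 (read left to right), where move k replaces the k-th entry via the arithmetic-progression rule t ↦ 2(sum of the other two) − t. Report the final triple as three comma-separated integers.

start (3,-1,4) = (f(1,0),f(0,1),f(1,1))
replace slot 2: 2·(3+4) − (-1) = 15 → (3,15,4)
replace slot 3: 2·(3+15) − 4 = 32 → (3,15,32)
replace slot 1: 2·(15+32) − 3 = 91 → (91,15,32)

91,15,32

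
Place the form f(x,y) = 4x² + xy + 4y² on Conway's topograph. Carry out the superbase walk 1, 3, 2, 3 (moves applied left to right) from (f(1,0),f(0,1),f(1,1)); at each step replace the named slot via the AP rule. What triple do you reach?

start (4,4,9) = (f(1,0),f(0,1),f(1,1))
replace slot 1: 2·(4+9) − 4 = 22 → (22,4,9)
replace slot 3: 2·(22+4) − 9 = 43 → (22,4,43)
replace slot 2: 2·(22+43) − 4 = 126 → (22,126,43)
replace slot 3: 2·(22+126) − 43 = 253 → (22,126,253)

22,126,253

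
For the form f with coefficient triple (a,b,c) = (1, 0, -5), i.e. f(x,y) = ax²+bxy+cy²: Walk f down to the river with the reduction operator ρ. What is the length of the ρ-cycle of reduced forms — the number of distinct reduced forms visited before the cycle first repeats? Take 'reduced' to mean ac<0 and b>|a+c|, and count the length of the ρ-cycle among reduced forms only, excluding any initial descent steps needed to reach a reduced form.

D = 20, ⌊√D⌋ = 4
descent: ρ → (-5,0,1)
descent: ρ → (1,4,-1)  [lands on river]
river: ρ → (-1,4,1)
ρ-cycle length = 2 (tail of 2 descent steps not counted)

2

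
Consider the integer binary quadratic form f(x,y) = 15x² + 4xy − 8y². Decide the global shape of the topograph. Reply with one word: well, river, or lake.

D = b²−4ac = 4² − 4·15·(-8) = 496
D > 0 non-square ⇒ indefinite ⇒ periodic river

river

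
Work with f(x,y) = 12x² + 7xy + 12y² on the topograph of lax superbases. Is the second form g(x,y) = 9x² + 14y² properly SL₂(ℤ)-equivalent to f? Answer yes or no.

D₁ = -527, D₂ = -504
discriminants differ ⇒ not SL₂(ℤ)-equivalent

no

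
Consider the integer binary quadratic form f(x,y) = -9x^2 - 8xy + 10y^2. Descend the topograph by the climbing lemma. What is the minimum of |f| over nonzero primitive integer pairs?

descent: ρ → (10,8,-9)  [lands on river]
river: ρ → (-9,10,9)
river: ρ → (9,8,-10)
river: ρ → (-10,12,7)
river: ρ → (7,16,-6)
river: ρ → (-6,20,1)
river: ρ → (1,20,-6)
river: ρ → (-6,16,7)
river: ρ → (7,12,-10)
river: ρ → (-10,8,9)
river: ρ → (9,10,-9)
river: ρ → (-9,8,10)
river: ρ → (10,12,-7)
river: ρ → (-7,16,6)
river: ρ → (6,20,-1)
river: ρ → (-1,20,6)
river: ρ → (6,16,-7)
river: ρ → (-7,12,10)
closes: descent 1, river 18
min |a| on river = 1

1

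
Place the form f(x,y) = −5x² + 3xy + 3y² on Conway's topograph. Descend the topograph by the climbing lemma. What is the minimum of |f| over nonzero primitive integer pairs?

river: ρ → (3,3,-5)
river: ρ → (-5,7,1)
river: ρ → (1,7,-5)
river: ρ → (-5,3,3)
closes: descent 0, river 4
min |a| on river = 1

1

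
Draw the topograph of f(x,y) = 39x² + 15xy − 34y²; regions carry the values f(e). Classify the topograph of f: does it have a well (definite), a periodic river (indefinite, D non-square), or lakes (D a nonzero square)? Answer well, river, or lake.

D = b²−4ac = 15² − 4·39·(-34) = 5529
D > 0 non-square ⇒ indefinite ⇒ periodic river

river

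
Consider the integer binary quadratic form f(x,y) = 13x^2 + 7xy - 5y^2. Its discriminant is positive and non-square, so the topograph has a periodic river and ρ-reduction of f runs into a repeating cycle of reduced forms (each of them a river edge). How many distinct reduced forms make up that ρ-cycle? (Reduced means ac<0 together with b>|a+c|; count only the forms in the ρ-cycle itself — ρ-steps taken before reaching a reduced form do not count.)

D = 309, ⌊√D⌋ = 17
descent: ρ → (-5,13,7)  [lands on river]
river: ρ → (7,15,-3)
river: ρ → (-3,15,7)
river: ρ → (7,13,-5)
river: ρ → (-5,17,1)
river: ρ → (1,17,-5)
ρ-cycle length = 6 (tail of 1 descent step not counted)

6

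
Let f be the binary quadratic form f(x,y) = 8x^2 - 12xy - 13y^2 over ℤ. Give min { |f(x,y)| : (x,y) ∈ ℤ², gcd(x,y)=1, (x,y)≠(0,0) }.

descent: ρ → (-13,12,8)  [lands on river]
river: ρ → (8,20,-5)
river: ρ → (-5,20,8)
river: ρ → (8,12,-13)
river: ρ → (-13,14,7)
river: ρ → (7,14,-13)
closes: descent 1, river 6
min |a| on river = 5

5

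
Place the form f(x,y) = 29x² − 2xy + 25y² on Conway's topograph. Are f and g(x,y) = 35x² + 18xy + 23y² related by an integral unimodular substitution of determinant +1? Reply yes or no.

D₁ = -2896, D₂ = -2896
f: flip: (29,-2,25)→(25,2,29)
f: reduced (well bottom): (25,2,29) with a≤c, −a<b≤a
g: flip: (35,18,23)→(23,-18,35)
g: reduced (well bottom): (23,-18,35) with a≤c, −a<b≤a
reduced forms (25, 2, 29) vs (23, -18, 35) ⇒ inequivalent

no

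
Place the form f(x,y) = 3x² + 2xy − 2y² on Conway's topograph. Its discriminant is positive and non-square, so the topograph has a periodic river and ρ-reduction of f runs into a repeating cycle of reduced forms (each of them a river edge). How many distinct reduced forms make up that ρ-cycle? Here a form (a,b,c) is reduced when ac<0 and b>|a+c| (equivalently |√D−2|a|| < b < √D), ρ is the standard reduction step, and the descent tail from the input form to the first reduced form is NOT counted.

D = 28, ⌊√D⌋ = 5
river: ρ → (-2,2,3)
river: ρ → (3,4,-1)
river: ρ → (-1,4,3)
river: ρ → (3,2,-2)
ρ-cycle length = 4 (tail of 0 descent steps not counted)

4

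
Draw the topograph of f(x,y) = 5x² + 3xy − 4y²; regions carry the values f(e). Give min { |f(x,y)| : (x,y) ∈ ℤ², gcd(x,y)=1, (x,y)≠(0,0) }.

river: ρ → (-4,5,4)
river: ρ → (4,3,-5)
river: ρ → (-5,7,2)
river: ρ → (2,9,-1)
river: ρ → (-1,9,2)
river: ρ → (2,7,-5)
river: ρ → (-5,3,4)
river: ρ → (4,5,-4)
river: ρ → (-4,3,5)
river: ρ → (5,7,-2)
river: ρ → (-2,9,1)
river: ρ → (1,9,-2)
river: ρ → (-2,7,5)
river: ρ → (5,3,-4)
closes: descent 0, river 14
min |a| on river = 1

1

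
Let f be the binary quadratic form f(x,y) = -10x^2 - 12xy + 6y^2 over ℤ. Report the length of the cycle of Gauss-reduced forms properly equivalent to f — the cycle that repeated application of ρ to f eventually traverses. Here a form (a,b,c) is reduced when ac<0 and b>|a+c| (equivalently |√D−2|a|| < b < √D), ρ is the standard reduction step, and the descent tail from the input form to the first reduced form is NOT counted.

D = 384, ⌊√D⌋ = 19
descent: ρ → (6,12,-10)  [lands on river]
river: ρ → (-10,8,8)
river: ρ → (8,8,-10)
river: ρ → (-10,12,6)
ρ-cycle length = 4 (tail of 1 descent step not counted)

4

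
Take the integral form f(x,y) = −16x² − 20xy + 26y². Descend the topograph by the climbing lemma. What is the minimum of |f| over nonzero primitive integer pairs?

descent: ρ → (26,20,-16)  [lands on river]
river: ρ → (-16,44,2)
river: ρ → (2,44,-16)
river: ρ → (-16,20,26)
river: ρ → (26,32,-10)
river: ρ → (-10,28,32)
river: ρ → (32,36,-6)
river: ρ → (-6,36,32)
river: ρ → (32,28,-10)
river: ρ → (-10,32,26)
closes: descent 1, river 10
min |a| on river = 2

2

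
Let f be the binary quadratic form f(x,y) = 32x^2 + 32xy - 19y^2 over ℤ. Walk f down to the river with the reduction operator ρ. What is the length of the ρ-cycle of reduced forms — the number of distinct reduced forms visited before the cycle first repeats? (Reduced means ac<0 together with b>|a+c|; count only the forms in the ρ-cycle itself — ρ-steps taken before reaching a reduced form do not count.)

D = 3456, ⌊√D⌋ = 58
river: ρ → (-19,44,20)
river: ρ → (20,36,-27)
river: ρ → (-27,18,29)
river: ρ → (29,40,-16)
river: ρ → (-16,56,5)
river: ρ → (5,54,-27)
river: ρ → (-27,54,5)
river: ρ → (5,56,-16)
river: ρ → (-16,40,29)
river: ρ → (29,18,-27)
river: ρ → (-27,36,20)
river: ρ → (20,44,-19)
river: ρ → (-19,32,32)
river: ρ → (32,32,-19)
ρ-cycle length = 14 (tail of 0 descent steps not counted)

14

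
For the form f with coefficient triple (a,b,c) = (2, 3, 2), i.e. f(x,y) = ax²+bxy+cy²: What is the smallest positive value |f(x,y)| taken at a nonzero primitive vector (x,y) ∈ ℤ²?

translate: b→-1 (≡3 mod 4), so (2,3,2)→(2,-1,1)
flip: (2,-1,1)→(1,1,2)
reduced (well bottom): (1,1,2) with a≤c, −a<b≤a
well minimum = a = 1

1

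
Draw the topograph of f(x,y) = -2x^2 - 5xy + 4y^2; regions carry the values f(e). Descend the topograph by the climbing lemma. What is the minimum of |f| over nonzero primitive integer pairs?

descent: ρ → (4,5,-2)  [lands on river]
river: ρ → (-2,7,1)
river: ρ → (1,7,-2)
river: ρ → (-2,5,4)
river: ρ → (4,3,-3)
river: ρ → (-3,3,4)
closes: descent 1, river 6
min |a| on river = 1

1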